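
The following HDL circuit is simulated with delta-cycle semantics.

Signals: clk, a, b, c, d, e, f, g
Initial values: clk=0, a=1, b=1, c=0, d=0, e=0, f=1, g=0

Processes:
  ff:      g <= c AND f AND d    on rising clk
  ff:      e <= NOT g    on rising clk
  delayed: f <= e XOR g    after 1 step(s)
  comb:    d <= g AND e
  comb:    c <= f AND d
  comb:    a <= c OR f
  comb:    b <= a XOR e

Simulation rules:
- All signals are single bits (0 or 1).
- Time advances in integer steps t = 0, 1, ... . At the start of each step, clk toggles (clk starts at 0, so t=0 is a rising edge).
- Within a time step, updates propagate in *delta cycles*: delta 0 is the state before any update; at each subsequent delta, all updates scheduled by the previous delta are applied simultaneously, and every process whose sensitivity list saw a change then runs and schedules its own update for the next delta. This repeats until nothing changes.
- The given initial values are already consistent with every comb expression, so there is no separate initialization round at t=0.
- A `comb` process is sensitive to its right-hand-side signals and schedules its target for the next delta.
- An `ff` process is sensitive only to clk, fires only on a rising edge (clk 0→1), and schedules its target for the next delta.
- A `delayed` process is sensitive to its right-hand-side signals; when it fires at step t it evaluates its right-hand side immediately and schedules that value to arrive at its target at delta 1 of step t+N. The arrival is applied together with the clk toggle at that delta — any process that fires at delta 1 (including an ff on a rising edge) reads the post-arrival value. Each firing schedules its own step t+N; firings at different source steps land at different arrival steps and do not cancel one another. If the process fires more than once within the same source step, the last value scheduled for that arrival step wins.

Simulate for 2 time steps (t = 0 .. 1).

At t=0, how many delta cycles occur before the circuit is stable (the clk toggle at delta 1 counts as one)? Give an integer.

t0.Δ0 clk=0 e=0 a=1 b=1 d=0 g=0 c=0 f=1
t0.Δ1 clk=1 e=0 a=1 b=1 d=0 g=0 c=0 f=1
t0.Δ2 clk=1 e=1 a=1 b=1 d=0 g=0 c=0 f=1
t0.Δ3 clk=1 e=1 a=1 b=0 d=0 g=0 c=0 f=1
t1.Δ0 clk=1 e=1 a=1 b=0 d=0 g=0 c=0 f=1
t1.Δ1 clk=0 e=1 a=1 b=0 d=0 g=0 c=0 f=1

3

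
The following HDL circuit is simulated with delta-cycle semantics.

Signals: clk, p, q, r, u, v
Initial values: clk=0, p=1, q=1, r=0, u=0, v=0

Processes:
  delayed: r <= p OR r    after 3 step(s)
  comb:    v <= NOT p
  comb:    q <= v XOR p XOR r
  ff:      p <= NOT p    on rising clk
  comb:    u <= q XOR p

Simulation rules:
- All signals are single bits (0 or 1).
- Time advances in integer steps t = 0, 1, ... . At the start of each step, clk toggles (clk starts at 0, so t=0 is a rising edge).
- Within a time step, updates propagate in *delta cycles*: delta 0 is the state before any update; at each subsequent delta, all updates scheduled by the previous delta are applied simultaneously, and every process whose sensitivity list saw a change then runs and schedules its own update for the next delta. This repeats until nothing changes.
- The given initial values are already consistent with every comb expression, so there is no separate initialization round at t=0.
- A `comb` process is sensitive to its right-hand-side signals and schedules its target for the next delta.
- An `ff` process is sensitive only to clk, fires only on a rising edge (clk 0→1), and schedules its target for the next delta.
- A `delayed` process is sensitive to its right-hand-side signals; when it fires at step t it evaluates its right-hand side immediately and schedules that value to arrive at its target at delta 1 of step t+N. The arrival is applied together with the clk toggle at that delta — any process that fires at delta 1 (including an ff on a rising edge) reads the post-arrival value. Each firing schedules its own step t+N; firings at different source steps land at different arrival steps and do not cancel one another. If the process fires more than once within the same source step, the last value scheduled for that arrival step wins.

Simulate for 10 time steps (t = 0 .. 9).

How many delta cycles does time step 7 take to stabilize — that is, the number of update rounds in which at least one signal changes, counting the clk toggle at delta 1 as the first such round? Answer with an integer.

[bits: v,clk,r,q,p,u]
t=0: Δ0=000110 Δ1=010110 Δ2=010100 Δ3=110001 Δ4=110100 Δ5=110101 | 5Δ
t=1: Δ0=110101 Δ1=100101 | 1Δ
t=2: Δ0=100101 Δ1=110101 Δ2=110111 Δ3=010010 Δ4=010111 Δ5=010110 | 5Δ
t=3: Δ0=010110 Δ1=000110 | 1Δ
t=4: Δ0=000110 Δ1=010110 Δ2=010100 Δ3=110001 Δ4=110100 Δ5=110101 | 5Δ
t=5: Δ0=110101 Δ1=101101 Δ2=101001 Δ3=101000 | 3Δ
t=6: Δ0=101000 Δ1=111000 Δ2=111010 Δ3=011111 Δ4=011010 Δ5=011011 | 5Δ
t=7: Δ0=011011 Δ1=000011 Δ2=000111 Δ3=000110 | 3Δ
t=8: Δ0=000110 Δ1=011110 Δ2=011000 Δ3=111100 Δ4=111001 Δ5=111000 | 5Δ
t=9: Δ0=111000 Δ1=101000 | 1Δ

3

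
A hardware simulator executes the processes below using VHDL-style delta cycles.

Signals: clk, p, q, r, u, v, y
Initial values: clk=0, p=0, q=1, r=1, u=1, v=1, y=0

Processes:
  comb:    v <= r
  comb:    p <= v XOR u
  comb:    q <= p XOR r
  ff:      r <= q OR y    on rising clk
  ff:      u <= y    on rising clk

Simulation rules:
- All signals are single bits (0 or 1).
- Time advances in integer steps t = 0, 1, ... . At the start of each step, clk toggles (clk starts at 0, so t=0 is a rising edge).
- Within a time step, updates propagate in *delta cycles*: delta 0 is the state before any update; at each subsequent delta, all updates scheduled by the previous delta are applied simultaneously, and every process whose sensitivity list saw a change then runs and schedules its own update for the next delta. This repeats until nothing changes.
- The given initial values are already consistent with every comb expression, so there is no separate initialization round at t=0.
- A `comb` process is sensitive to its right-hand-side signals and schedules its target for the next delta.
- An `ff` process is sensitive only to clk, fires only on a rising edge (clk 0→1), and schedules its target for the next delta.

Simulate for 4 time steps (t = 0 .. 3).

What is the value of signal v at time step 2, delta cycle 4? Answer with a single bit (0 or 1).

[bits: clk,q,y,r,p,v,u]
t=0: Δ0=0101011 Δ1=1101011 Δ2=1101010 Δ3=1101110 Δ4=1001110 | 4Δ
t=1: Δ0=1001110 Δ1=0001110 | 1Δ
t=2: Δ0=0001110 Δ1=1001110 Δ2=1000110 Δ3=1100100 Δ4=1100000 Δ5=1000000 | 5Δ
t=3: Δ0=1000000 Δ1=0000000 | 1Δ

0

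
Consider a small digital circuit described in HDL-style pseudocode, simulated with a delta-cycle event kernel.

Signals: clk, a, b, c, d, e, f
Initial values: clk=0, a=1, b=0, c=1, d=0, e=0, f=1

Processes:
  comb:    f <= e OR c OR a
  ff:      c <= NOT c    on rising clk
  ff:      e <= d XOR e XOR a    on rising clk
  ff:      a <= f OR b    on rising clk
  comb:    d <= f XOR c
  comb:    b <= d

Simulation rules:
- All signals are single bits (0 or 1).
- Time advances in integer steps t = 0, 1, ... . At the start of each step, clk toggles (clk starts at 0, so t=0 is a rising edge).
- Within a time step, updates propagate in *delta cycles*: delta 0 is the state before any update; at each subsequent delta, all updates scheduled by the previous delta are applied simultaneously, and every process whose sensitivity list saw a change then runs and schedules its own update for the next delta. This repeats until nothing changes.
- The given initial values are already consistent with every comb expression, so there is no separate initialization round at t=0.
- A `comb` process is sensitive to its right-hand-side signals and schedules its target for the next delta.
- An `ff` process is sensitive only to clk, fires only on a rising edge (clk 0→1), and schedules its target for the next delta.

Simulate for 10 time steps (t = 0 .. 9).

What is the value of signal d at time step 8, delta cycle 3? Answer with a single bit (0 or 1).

1

[bits: clk,c,d,e,b,f,a]
t=0: Δ0=0100011 Δ1=1100011 Δ2=1001011 Δ3=1011011 Δ4=1011111 | 4Δ
t=1: Δ0=1011111 Δ1=0011111 | 1Δ
t=2: Δ0=0011111 Δ1=1011111 Δ2=1111111 Δ3=1101111 Δ4=1101011 | 4Δ
t=3: Δ0=1101011 Δ1=0101011 | 1Δ
t=4: Δ0=0101011 Δ1=1101011 Δ2=1000011 Δ3=1010011 Δ4=1010111 | 4Δ
t=5: Δ0=1010111 Δ1=0010111 | 1Δ
t=6: Δ0=0010111 Δ1=1010111 Δ2=1110111 Δ3=1100111 Δ4=1100011 | 4Δ
t=7: Δ0=1100011 Δ1=0100011 | 1Δ
t=8: Δ0=0100011 Δ1=1100011 Δ2=1001011 Δ3=1011011 Δ4=1011111 | 4Δ
t=9: Δ0=1011111 Δ1=0011111 | 1Δ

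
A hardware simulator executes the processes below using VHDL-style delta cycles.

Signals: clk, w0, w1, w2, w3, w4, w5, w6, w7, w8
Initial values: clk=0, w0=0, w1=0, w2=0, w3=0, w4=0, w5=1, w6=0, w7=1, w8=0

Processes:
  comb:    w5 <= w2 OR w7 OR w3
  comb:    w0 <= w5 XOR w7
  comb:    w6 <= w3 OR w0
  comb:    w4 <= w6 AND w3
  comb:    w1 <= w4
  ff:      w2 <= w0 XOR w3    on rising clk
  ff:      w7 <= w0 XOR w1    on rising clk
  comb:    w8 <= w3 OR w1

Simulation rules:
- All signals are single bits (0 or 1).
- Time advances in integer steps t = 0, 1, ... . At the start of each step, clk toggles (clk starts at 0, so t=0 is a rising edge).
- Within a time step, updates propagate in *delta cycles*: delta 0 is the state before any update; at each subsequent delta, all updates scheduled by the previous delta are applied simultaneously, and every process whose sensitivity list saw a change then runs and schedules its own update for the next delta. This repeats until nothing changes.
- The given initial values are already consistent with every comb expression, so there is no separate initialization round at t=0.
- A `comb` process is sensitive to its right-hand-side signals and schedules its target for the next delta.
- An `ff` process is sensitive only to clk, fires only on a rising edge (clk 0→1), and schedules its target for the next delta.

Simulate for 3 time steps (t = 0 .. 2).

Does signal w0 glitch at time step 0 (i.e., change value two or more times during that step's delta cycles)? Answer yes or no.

t0.Δ0 w7=1 clk=0 w8=0 w5=1 w3=0 w2=0 w4=0 w1=0 w0=0 w6=0
t0.Δ1 w7=1 clk=1 w8=0 w5=1 w3=0 w2=0 w4=0 w1=0 w0=0 w6=0
t0.Δ2 w7=0 clk=1 w8=0 w5=1 w3=0 w2=0 w4=0 w1=0 w0=0 w6=0
t0.Δ3 w7=0 clk=1 w8=0 w5=0 w3=0 w2=0 w4=0 w1=0 w0=1 w6=0
t0.Δ4 w7=0 clk=1 w8=0 w5=0 w3=0 w2=0 w4=0 w1=0 w0=0 w6=1
t0.Δ5 w7=0 clk=1 w8=0 w5=0 w3=0 w2=0 w4=0 w1=0 w0=0 w6=0
t1.Δ0 w7=0 clk=1 w8=0 w5=0 w3=0 w2=0 w4=0 w1=0 w0=0 w6=0
t1.Δ1 w7=0 clk=0 w8=0 w5=0 w3=0 w2=0 w4=0 w1=0 w0=0 w6=0
t2.Δ0 w7=0 clk=0 w8=0 w5=0 w3=0 w2=0 w4=0 w1=0 w0=0 w6=0
t2.Δ1 w7=0 clk=1 w8=0 w5=0 w3=0 w2=0 w4=0 w1=0 w0=0 w6=0

yes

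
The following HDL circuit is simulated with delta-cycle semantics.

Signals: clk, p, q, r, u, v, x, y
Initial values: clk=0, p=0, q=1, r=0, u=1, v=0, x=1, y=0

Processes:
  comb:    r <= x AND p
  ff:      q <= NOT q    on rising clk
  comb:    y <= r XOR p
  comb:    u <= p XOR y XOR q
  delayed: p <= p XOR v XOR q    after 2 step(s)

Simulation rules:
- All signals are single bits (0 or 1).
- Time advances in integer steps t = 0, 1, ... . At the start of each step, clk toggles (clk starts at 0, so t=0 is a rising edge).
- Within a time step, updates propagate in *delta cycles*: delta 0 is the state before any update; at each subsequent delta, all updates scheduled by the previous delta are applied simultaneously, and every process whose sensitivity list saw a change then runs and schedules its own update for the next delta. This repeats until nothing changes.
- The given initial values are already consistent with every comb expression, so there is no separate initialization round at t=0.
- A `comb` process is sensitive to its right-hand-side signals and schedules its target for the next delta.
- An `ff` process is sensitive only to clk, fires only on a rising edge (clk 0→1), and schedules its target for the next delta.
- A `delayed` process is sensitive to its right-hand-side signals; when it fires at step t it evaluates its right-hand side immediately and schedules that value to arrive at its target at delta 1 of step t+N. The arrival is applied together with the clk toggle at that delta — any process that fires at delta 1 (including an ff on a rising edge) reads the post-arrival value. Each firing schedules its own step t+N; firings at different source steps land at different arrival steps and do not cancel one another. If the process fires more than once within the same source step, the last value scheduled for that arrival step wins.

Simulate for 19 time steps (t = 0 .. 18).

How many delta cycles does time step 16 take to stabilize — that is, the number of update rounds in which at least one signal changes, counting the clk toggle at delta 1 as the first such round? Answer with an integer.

t=0 Δ0: q=1 p=0 r=0 x=1 u=1 v=0 y=0 clk=0
  Δ1: clk:0→1
  Δ2: q:1→0
  Δ3: u:1→0
  (3Δ to stable)
t=1 Δ0: q=0 p=0 r=0 x=1 u=0 v=0 y=0 clk=1
  Δ1: clk:1→0
  (1Δ to stable)
t=2 Δ0: q=0 p=0 r=0 x=1 u=0 v=0 y=0 clk=0
  Δ1: clk:0→1
  Δ2: q:0→1
  Δ3: u:0→1
  (3Δ to stable)
t=3 Δ0: q=1 p=0 r=0 x=1 u=1 v=0 y=0 clk=1
  Δ1: clk:1→0
  (1Δ to stable)
t=4 Δ0: q=1 p=0 r=0 x=1 u=1 v=0 y=0 clk=0
  Δ1: p:0→1, clk:0→1
  Δ2: q:1→0, r:0→1, u:1→0, y:0→1
  Δ3: y:1→0
  Δ4: u:0→1
  (4Δ to stable)
t=5 Δ0: q=0 p=1 r=1 x=1 u=1 v=0 y=0 clk=1
  Δ1: clk:1→0
  (1Δ to stable)
t=6 Δ0: q=0 p=1 r=1 x=1 u=1 v=0 y=0 clk=0
  Δ1: clk:0→1
  Δ2: q:0→1
  Δ3: u:1→0
  (3Δ to stable)
t=7 Δ0: q=1 p=1 r=1 x=1 u=0 v=0 y=0 clk=1
  Δ1: clk:1→0
  (1Δ to stable)
t=8 Δ0: q=1 p=1 r=1 x=1 u=0 v=0 y=0 clk=0
  Δ1: p:1→0, clk:0→1
  Δ2: q:1→0, r:1→0, u:0→1, y:0→1
  Δ3: y:1→0
  Δ4: u:1→0
  (4Δ to stable)
t=9 Δ0: q=0 p=0 r=0 x=1 u=0 v=0 y=0 clk=1
  Δ1: clk:1→0
  (1Δ to stable)
t=10 Δ0: q=0 p=0 r=0 x=1 u=0 v=0 y=0 clk=0
  Δ1: clk:0→1
  Δ2: q:0→1
  Δ3: u:0→1
  (3Δ to stable)
t=11 Δ0: q=1 p=0 r=0 x=1 u=1 v=0 y=0 clk=1
  Δ1: clk:1→0
  (1Δ to stable)
t=12 Δ0: q=1 p=0 r=0 x=1 u=1 v=0 y=0 clk=0
  Δ1: p:0→1, clk:0→1
  Δ2: q:1→0, r:0→1, u:1→0, y:0→1
  Δ3: y:1→0
  Δ4: u:0→1
  (4Δ to stable)
t=13 Δ0: q=0 p=1 r=1 x=1 u=1 v=0 y=0 clk=1
  Δ1: clk:1→0
  (1Δ to stable)
t=14 Δ0: q=0 p=1 r=1 x=1 u=1 v=0 y=0 clk=0
  Δ1: clk:0→1
  Δ2: q:0→1
  Δ3: u:1→0
  (3Δ to stable)
t=15 Δ0: q=1 p=1 r=1 x=1 u=0 v=0 y=0 clk=1
  Δ1: clk:1→0
  (1Δ to stable)
t=16 Δ0: q=1 p=1 r=1 x=1 u=0 v=0 y=0 clk=0
  Δ1: p:1→0, clk:0→1
  Δ2: q:1→0, r:1→0, u:0→1, y:0→1
  Δ3: y:1→0
  Δ4: u:1→0
  (4Δ to stable)
t=17 Δ0: q=0 p=0 r=0 x=1 u=0 v=0 y=0 clk=1
  Δ1: clk:1→0
  (1Δ to stable)
t=18 Δ0: q=0 p=0 r=0 x=1 u=0 v=0 y=0 clk=0
  Δ1: clk:0→1
  Δ2: q:0→1
  Δ3: u:0→1
  (3Δ to stable)

4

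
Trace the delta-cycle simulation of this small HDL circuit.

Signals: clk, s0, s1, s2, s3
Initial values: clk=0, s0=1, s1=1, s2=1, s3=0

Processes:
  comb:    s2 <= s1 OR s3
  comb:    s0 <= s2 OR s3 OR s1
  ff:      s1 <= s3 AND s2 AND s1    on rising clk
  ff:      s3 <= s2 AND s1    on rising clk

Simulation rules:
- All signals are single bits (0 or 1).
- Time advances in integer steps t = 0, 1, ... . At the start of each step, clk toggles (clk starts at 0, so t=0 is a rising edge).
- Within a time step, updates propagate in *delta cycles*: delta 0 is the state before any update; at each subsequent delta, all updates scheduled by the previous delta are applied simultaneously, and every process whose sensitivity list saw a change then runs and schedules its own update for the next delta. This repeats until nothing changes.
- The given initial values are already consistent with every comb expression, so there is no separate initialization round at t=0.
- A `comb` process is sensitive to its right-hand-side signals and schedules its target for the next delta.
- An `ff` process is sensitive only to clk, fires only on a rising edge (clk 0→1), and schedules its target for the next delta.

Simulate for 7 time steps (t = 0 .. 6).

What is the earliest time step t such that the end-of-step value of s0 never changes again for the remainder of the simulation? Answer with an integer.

t0.Δ0 s1=1 s0=1 s3=0 s2=1 clk=0
t0.Δ1 s1=1 s0=1 s3=0 s2=1 clk=1
t0.Δ2 s1=0 s0=1 s3=1 s2=1 clk=1
t1.Δ0 s1=0 s0=1 s3=1 s2=1 clk=1
t1.Δ1 s1=0 s0=1 s3=1 s2=1 clk=0
t2.Δ0 s1=0 s0=1 s3=1 s2=1 clk=0
t2.Δ1 s1=0 s0=1 s3=1 s2=1 clk=1
t2.Δ2 s1=0 s0=1 s3=0 s2=1 clk=1
t2.Δ3 s1=0 s0=1 s3=0 s2=0 clk=1
t2.Δ4 s1=0 s0=0 s3=0 s2=0 clk=1
t3.Δ0 s1=0 s0=0 s3=0 s2=0 clk=1
t3.Δ1 s1=0 s0=0 s3=0 s2=0 clk=0
t4.Δ0 s1=0 s0=0 s3=0 s2=0 clk=0
t4.Δ1 s1=0 s0=0 s3=0 s2=0 clk=1
t5.Δ0 s1=0 s0=0 s3=0 s2=0 clk=1
t5.Δ1 s1=0 s0=0 s3=0 s2=0 clk=0
t6.Δ0 s1=0 s0=0 s3=0 s2=0 clk=0
t6.Δ1 s1=0 s0=0 s3=0 s2=0 clk=1

2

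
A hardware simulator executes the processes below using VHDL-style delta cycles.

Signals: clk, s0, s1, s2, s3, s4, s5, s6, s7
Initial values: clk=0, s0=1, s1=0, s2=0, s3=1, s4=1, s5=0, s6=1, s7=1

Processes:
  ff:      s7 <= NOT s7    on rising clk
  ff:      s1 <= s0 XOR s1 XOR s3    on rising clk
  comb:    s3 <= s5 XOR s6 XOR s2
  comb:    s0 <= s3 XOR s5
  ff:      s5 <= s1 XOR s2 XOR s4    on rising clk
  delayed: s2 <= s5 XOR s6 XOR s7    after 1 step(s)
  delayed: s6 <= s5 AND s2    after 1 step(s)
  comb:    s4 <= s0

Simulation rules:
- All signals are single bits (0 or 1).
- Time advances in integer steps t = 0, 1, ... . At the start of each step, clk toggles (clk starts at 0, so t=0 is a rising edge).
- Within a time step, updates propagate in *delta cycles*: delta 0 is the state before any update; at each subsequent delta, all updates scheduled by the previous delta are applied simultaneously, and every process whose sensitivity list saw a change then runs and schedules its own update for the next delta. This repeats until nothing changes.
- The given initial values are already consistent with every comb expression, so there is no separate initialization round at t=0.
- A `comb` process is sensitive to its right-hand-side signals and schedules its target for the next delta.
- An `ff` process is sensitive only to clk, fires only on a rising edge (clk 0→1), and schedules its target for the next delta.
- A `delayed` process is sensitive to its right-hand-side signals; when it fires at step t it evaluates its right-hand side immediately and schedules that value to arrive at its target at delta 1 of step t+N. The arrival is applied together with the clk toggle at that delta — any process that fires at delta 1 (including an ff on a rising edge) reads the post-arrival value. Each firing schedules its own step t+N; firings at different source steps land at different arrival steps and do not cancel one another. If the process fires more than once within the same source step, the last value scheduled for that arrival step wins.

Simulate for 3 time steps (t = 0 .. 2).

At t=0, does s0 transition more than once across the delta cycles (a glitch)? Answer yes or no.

t=0 Δ0: clk=0 s1=0 s7=1 s4=1 s3=1 s6=1 s2=0 s5=0 s0=1
  Δ1: clk:0→1
  Δ2: s7:1→0, s5:0→1
  Δ3: s3:1→0, s0:1→0
  Δ4: s4:1→0, s0:0→1
  Δ5: s4:0→1
  (5Δ to stable)
t=1 Δ0: clk=1 s1=0 s7=0 s4=1 s3=0 s6=1 s2=0 s5=1 s0=1
  Δ1: clk:1→0, s6:1→0
  Δ2: s3:0→1
  Δ3: s0:1→0
  Δ4: s4:1→0
  (4Δ to stable)
t=2 Δ0: clk=0 s1=0 s7=0 s4=0 s3=1 s6=0 s2=0 s5=1 s0=0
  Δ1: clk:0→1, s2:0→1
  Δ2: s1:0→1, s7:0→1, s3:1→0
  Δ3: s0:0→1
  Δ4: s4:0→1
  (4Δ to stable)

yes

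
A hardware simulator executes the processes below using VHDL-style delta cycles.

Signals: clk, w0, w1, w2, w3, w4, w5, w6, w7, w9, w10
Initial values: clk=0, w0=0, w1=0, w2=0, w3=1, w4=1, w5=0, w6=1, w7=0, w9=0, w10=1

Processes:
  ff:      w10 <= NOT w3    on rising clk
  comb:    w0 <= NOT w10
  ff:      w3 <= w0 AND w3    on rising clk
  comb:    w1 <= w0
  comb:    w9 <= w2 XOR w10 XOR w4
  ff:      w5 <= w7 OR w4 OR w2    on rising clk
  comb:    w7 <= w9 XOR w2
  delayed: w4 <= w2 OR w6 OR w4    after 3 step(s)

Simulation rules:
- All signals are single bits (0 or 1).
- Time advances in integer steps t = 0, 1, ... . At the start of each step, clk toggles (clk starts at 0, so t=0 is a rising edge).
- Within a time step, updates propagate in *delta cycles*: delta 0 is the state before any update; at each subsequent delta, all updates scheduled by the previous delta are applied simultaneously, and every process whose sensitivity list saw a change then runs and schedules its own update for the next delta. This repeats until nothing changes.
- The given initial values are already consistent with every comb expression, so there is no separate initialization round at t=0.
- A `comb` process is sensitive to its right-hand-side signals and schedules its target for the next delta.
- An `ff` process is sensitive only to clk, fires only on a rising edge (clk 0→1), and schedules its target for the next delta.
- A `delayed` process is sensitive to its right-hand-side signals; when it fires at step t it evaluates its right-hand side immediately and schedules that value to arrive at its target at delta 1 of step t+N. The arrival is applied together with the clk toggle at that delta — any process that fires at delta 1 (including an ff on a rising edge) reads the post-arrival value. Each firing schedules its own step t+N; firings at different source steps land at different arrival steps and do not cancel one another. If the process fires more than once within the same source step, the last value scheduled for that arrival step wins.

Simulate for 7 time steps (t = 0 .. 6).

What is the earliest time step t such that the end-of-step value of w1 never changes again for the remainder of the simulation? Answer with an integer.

[bits: w1,w0,w9,w7,w10,clk,w6,w4,w2,w3,w5]
t=0: Δ0=00001011010 Δ1=00001111010 Δ2=00000111001 Δ3=01100111001 Δ4=11110111001 | 4Δ
t=1: Δ0=11110111001 Δ1=11110011001 | 1Δ
t=2: Δ0=11110011001 Δ1=11110111001 Δ2=11111111001 Δ3=10011111001 Δ4=00001111001 | 4Δ
t=3: Δ0=00001111001 Δ1=00001011001 | 1Δ
t=4: Δ0=00001011001 Δ1=00001111001 | 1Δ
t=5: Δ0=00001111001 Δ1=00001011001 | 1Δ
t=6: Δ0=00001011001 Δ1=00001111001 | 1Δ

2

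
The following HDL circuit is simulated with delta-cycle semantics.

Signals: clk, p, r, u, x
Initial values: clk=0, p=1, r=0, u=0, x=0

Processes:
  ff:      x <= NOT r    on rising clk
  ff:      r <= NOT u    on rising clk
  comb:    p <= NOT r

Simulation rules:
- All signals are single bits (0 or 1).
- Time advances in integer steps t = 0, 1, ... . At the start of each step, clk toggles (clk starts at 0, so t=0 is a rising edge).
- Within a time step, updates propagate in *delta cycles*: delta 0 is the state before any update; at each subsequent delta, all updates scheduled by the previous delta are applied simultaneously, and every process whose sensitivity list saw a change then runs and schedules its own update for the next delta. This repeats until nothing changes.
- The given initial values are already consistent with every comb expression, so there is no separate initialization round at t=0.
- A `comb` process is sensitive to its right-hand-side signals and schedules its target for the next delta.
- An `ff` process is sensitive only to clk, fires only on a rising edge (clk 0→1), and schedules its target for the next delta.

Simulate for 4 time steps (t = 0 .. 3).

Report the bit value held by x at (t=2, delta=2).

[bits: clk,u,r,x,p]
t=0: Δ0=00001 Δ1=10001 Δ2=10111 Δ3=10110 | 3Δ
t=1: Δ0=10110 Δ1=00110 | 1Δ
t=2: Δ0=00110 Δ1=10110 Δ2=10100 | 2Δ
t=3: Δ0=10100 Δ1=00100 | 1Δ

0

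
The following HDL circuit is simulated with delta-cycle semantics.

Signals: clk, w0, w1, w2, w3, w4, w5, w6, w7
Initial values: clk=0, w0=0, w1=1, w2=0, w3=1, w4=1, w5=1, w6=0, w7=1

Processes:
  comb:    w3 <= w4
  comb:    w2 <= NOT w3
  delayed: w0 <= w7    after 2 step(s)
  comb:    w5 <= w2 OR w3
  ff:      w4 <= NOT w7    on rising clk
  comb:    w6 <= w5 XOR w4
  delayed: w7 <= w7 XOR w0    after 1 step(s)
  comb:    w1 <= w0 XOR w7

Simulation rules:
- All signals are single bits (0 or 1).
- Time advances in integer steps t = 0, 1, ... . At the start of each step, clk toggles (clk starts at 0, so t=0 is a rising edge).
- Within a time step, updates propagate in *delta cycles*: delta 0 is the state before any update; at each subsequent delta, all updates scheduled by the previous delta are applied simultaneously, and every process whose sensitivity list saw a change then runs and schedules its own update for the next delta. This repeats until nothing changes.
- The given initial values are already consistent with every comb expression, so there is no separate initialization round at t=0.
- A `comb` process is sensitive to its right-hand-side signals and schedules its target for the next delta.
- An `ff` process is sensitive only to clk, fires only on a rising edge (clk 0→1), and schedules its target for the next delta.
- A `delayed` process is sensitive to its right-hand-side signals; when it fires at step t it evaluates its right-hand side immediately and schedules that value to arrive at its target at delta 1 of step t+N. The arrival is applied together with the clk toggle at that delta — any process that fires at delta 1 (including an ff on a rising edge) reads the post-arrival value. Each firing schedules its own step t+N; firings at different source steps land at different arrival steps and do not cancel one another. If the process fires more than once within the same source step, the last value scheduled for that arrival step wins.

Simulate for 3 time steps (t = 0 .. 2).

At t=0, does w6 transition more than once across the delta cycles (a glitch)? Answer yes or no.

[bits: w1,w5,w7,w2,w3,w4,clk,w6,w0]
t=0: Δ0=111011000 Δ1=111011100 Δ2=111010100 Δ3=111000110 Δ4=101100110 Δ5=111100100 Δ6=111100110 | 6Δ
t=1: Δ0=111100110 Δ1=111100010 | 1Δ
t=2: Δ0=111100010 Δ1=111100110 | 1Δ

yes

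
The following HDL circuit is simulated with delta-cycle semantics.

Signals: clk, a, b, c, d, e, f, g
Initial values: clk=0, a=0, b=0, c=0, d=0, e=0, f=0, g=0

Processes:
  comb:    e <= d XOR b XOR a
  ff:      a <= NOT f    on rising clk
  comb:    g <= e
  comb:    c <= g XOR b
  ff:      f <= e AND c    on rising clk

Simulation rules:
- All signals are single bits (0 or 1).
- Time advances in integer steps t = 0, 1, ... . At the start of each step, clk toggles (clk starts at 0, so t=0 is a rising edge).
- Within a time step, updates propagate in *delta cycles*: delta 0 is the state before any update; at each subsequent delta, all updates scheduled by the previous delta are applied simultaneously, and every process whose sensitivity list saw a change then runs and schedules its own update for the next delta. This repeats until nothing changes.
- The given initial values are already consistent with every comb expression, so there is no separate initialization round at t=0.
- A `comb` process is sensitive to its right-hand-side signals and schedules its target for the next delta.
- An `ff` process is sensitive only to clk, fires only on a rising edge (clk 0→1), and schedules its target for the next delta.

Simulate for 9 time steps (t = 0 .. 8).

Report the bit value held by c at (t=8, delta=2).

t0.Δ0 g=0 e=0 a=0 f=0 clk=0 d=0 c=0 b=0
t0.Δ1 g=0 e=0 a=0 f=0 clk=1 d=0 c=0 b=0
t0.Δ2 g=0 e=0 a=1 f=0 clk=1 d=0 c=0 b=0
t0.Δ3 g=0 e=1 a=1 f=0 clk=1 d=0 c=0 b=0
t0.Δ4 g=1 e=1 a=1 f=0 clk=1 d=0 c=0 b=0
t0.Δ5 g=1 e=1 a=1 f=0 clk=1 d=0 c=1 b=0
t1.Δ0 g=1 e=1 a=1 f=0 clk=1 d=0 c=1 b=0
t1.Δ1 g=1 e=1 a=1 f=0 clk=0 d=0 c=1 b=0
t2.Δ0 g=1 e=1 a=1 f=0 clk=0 d=0 c=1 b=0
t2.Δ1 g=1 e=1 a=1 f=0 clk=1 d=0 c=1 b=0
t2.Δ2 g=1 e=1 a=1 f=1 clk=1 d=0 c=1 b=0
t3.Δ0 g=1 e=1 a=1 f=1 clk=1 d=0 c=1 b=0
t3.Δ1 g=1 e=1 a=1 f=1 clk=0 d=0 c=1 b=0
t4.Δ0 g=1 e=1 a=1 f=1 clk=0 d=0 c=1 b=0
t4.Δ1 g=1 e=1 a=1 f=1 clk=1 d=0 c=1 b=0
t4.Δ2 g=1 e=1 a=0 f=1 clk=1 d=0 c=1 b=0
t4.Δ3 g=1 e=0 a=0 f=1 clk=1 d=0 c=1 b=0
t4.Δ4 g=0 e=0 a=0 f=1 clk=1 d=0 c=1 b=0
t4.Δ5 g=0 e=0 a=0 f=1 clk=1 d=0 c=0 b=0
t5.Δ0 g=0 e=0 a=0 f=1 clk=1 d=0 c=0 b=0
t5.Δ1 g=0 e=0 a=0 f=1 clk=0 d=0 c=0 b=0
t6.Δ0 g=0 e=0 a=0 f=1 clk=0 d=0 c=0 b=0
t6.Δ1 g=0 e=0 a=0 f=1 clk=1 d=0 c=0 b=0
t6.Δ2 g=0 e=0 a=0 f=0 clk=1 d=0 c=0 b=0
t7.Δ0 g=0 e=0 a=0 f=0 clk=1 d=0 c=0 b=0
t7.Δ1 g=0 e=0 a=0 f=0 clk=0 d=0 c=0 b=0
t8.Δ0 g=0 e=0 a=0 f=0 clk=0 d=0 c=0 b=0
t8.Δ1 g=0 e=0 a=0 f=0 clk=1 d=0 c=0 b=0
t8.Δ2 g=0 e=0 a=1 f=0 clk=1 d=0 c=0 b=0
t8.Δ3 g=0 e=1 a=1 f=0 clk=1 d=0 c=0 b=0
t8.Δ4 g=1 e=1 a=1 f=0 clk=1 d=0 c=0 b=0
t8.Δ5 g=1 e=1 a=1 f=0 clk=1 d=0 c=1 b=0

0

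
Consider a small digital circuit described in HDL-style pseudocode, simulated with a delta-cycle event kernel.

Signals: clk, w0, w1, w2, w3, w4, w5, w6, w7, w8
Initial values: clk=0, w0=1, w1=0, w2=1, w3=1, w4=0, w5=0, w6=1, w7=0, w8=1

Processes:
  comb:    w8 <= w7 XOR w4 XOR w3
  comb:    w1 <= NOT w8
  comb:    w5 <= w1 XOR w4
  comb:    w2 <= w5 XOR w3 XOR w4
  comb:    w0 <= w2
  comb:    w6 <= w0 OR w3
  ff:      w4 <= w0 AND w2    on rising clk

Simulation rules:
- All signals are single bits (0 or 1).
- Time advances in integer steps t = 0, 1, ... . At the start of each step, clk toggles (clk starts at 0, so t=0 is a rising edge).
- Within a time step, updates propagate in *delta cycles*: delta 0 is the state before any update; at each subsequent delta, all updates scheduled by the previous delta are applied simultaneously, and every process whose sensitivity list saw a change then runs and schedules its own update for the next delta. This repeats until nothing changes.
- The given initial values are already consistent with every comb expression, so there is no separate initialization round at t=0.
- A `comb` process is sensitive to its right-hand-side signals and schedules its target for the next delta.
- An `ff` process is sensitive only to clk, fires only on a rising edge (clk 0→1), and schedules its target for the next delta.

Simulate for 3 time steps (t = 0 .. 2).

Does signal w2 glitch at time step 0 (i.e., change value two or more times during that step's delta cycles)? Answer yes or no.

yes

t=0 Δ0: w7=0 w3=1 w5=0 w4=0 w0=1 w8=1 w6=1 clk=0 w1=0 w2=1
  Δ1: clk:0→1
  Δ2: w4:0→1
  Δ3: w5:0→1, w8:1→0, w2:1→0
  Δ4: w0:1→0, w1:0→1, w2:0→1
  Δ5: w5:1→0, w0:0→1
  Δ6: w2:1→0
  Δ7: w0:1→0
  (7Δ to stable)
t=1 Δ0: w7=0 w3=1 w5=0 w4=1 w0=0 w8=0 w6=1 clk=1 w1=1 w2=0
  Δ1: clk:1→0
  (1Δ to stable)
t=2 Δ0: w7=0 w3=1 w5=0 w4=1 w0=0 w8=0 w6=1 clk=0 w1=1 w2=0
  Δ1: clk:0→1
  Δ2: w4:1→0
  Δ3: w5:0→1, w8:0→1, w2:0→1
  Δ4: w0:0→1, w1:1→0, w2:1→0
  Δ5: w5:1→0, w0:1→0
  Δ6: w2:0→1
  Δ7: w0:0→1
  (7Δ to stable)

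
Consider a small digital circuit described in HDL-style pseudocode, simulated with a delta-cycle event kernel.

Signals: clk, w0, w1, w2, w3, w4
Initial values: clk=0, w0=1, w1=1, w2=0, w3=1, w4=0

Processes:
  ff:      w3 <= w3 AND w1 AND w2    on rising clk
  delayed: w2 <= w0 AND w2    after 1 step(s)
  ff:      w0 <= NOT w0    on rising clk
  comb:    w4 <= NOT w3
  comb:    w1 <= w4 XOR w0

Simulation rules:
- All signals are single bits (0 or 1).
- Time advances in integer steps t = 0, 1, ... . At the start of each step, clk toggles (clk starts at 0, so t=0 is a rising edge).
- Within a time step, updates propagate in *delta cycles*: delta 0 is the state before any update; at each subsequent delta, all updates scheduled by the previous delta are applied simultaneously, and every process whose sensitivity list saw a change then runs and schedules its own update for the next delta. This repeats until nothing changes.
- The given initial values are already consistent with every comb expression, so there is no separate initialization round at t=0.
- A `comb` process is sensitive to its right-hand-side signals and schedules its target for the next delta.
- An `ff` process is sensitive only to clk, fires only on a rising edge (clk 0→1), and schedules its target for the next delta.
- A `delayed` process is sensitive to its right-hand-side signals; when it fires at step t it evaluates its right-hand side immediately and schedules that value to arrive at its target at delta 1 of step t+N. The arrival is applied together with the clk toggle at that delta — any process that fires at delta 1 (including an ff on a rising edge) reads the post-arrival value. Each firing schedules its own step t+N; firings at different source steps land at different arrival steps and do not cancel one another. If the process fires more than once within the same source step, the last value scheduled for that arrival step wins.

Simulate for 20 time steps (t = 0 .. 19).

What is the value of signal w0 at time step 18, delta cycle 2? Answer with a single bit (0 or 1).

t0.Δ0 w1=1 w4=0 w3=1 w0=1 clk=0 w2=0
t0.Δ1 w1=1 w4=0 w3=1 w0=1 clk=1 w2=0
t0.Δ2 w1=1 w4=0 w3=0 w0=0 clk=1 w2=0
t0.Δ3 w1=0 w4=1 w3=0 w0=0 clk=1 w2=0
t0.Δ4 w1=1 w4=1 w3=0 w0=0 clk=1 w2=0
t1.Δ0 w1=1 w4=1 w3=0 w0=0 clk=1 w2=0
t1.Δ1 w1=1 w4=1 w3=0 w0=0 clk=0 w2=0
t2.Δ0 w1=1 w4=1 w3=0 w0=0 clk=0 w2=0
t2.Δ1 w1=1 w4=1 w3=0 w0=0 clk=1 w2=0
t2.Δ2 w1=1 w4=1 w3=0 w0=1 clk=1 w2=0
t2.Δ3 w1=0 w4=1 w3=0 w0=1 clk=1 w2=0
t3.Δ0 w1=0 w4=1 w3=0 w0=1 clk=1 w2=0
t3.Δ1 w1=0 w4=1 w3=0 w0=1 clk=0 w2=0
t4.Δ0 w1=0 w4=1 w3=0 w0=1 clk=0 w2=0
t4.Δ1 w1=0 w4=1 w3=0 w0=1 clk=1 w2=0
t4.Δ2 w1=0 w4=1 w3=0 w0=0 clk=1 w2=0
t4.Δ3 w1=1 w4=1 w3=0 w0=0 clk=1 w2=0
t5.Δ0 w1=1 w4=1 w3=0 w0=0 clk=1 w2=0
t5.Δ1 w1=1 w4=1 w3=0 w0=0 clk=0 w2=0
t6.Δ0 w1=1 w4=1 w3=0 w0=0 clk=0 w2=0
t6.Δ1 w1=1 w4=1 w3=0 w0=0 clk=1 w2=0
t6.Δ2 w1=1 w4=1 w3=0 w0=1 clk=1 w2=0
t6.Δ3 w1=0 w4=1 w3=0 w0=1 clk=1 w2=0
t7.Δ0 w1=0 w4=1 w3=0 w0=1 clk=1 w2=0
t7.Δ1 w1=0 w4=1 w3=0 w0=1 clk=0 w2=0
t8.Δ0 w1=0 w4=1 w3=0 w0=1 clk=0 w2=0
t8.Δ1 w1=0 w4=1 w3=0 w0=1 clk=1 w2=0
t8.Δ2 w1=0 w4=1 w3=0 w0=0 clk=1 w2=0
t8.Δ3 w1=1 w4=1 w3=0 w0=0 clk=1 w2=0
t9.Δ0 w1=1 w4=1 w3=0 w0=0 clk=1 w2=0
t9.Δ1 w1=1 w4=1 w3=0 w0=0 clk=0 w2=0
t10.Δ0 w1=1 w4=1 w3=0 w0=0 clk=0 w2=0
t10.Δ1 w1=1 w4=1 w3=0 w0=0 clk=1 w2=0
t10.Δ2 w1=1 w4=1 w3=0 w0=1 clk=1 w2=0
t10.Δ3 w1=0 w4=1 w3=0 w0=1 clk=1 w2=0
t11.Δ0 w1=0 w4=1 w3=0 w0=1 clk=1 w2=0
t11.Δ1 w1=0 w4=1 w3=0 w0=1 clk=0 w2=0
t12.Δ0 w1=0 w4=1 w3=0 w0=1 clk=0 w2=0
t12.Δ1 w1=0 w4=1 w3=0 w0=1 clk=1 w2=0
t12.Δ2 w1=0 w4=1 w3=0 w0=0 clk=1 w2=0
t12.Δ3 w1=1 w4=1 w3=0 w0=0 clk=1 w2=0
t13.Δ0 w1=1 w4=1 w3=0 w0=0 clk=1 w2=0
t13.Δ1 w1=1 w4=1 w3=0 w0=0 clk=0 w2=0
t14.Δ0 w1=1 w4=1 w3=0 w0=0 clk=0 w2=0
t14.Δ1 w1=1 w4=1 w3=0 w0=0 clk=1 w2=0
t14.Δ2 w1=1 w4=1 w3=0 w0=1 clk=1 w2=0
t14.Δ3 w1=0 w4=1 w3=0 w0=1 clk=1 w2=0
t15.Δ0 w1=0 w4=1 w3=0 w0=1 clk=1 w2=0
t15.Δ1 w1=0 w4=1 w3=0 w0=1 clk=0 w2=0
t16.Δ0 w1=0 w4=1 w3=0 w0=1 clk=0 w2=0
t16.Δ1 w1=0 w4=1 w3=0 w0=1 clk=1 w2=0
t16.Δ2 w1=0 w4=1 w3=0 w0=0 clk=1 w2=0
t16.Δ3 w1=1 w4=1 w3=0 w0=0 clk=1 w2=0
t17.Δ0 w1=1 w4=1 w3=0 w0=0 clk=1 w2=0
t17.Δ1 w1=1 w4=1 w3=0 w0=0 clk=0 w2=0
t18.Δ0 w1=1 w4=1 w3=0 w0=0 clk=0 w2=0
t18.Δ1 w1=1 w4=1 w3=0 w0=0 clk=1 w2=0
t18.Δ2 w1=1 w4=1 w3=0 w0=1 clk=1 w2=0
t18.Δ3 w1=0 w4=1 w3=0 w0=1 clk=1 w2=0
t19.Δ0 w1=0 w4=1 w3=0 w0=1 clk=1 w2=0
t19.Δ1 w1=0 w4=1 w3=0 w0=1 clk=0 w2=0

1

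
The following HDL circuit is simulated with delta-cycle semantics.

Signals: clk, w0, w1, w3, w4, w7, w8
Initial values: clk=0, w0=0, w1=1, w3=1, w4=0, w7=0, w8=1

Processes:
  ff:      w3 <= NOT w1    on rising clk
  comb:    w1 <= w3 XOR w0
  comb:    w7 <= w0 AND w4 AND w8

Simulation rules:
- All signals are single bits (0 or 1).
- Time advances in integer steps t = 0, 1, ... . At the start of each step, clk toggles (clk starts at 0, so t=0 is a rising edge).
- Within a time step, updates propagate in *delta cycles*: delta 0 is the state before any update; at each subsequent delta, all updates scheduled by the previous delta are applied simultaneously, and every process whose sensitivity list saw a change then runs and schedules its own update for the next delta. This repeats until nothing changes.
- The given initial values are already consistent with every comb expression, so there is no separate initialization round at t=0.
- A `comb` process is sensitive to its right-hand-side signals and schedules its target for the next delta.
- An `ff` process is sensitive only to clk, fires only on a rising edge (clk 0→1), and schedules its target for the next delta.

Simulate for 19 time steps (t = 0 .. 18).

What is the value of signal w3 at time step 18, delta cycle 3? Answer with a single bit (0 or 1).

1

[bits: w1,w8,clk,w3,w4,w7,w0]
t=0: Δ0=1101000 Δ1=1111000 Δ2=1110000 Δ3=0110000 | 3Δ
t=1: Δ0=0110000 Δ1=0100000 | 1Δ
t=2: Δ0=0100000 Δ1=0110000 Δ2=0111000 Δ3=1111000 | 3Δ
t=3: Δ0=1111000 Δ1=1101000 | 1Δ
t=4: Δ0=1101000 Δ1=1111000 Δ2=1110000 Δ3=0110000 | 3Δ
t=5: Δ0=0110000 Δ1=0100000 | 1Δ
t=6: Δ0=0100000 Δ1=0110000 Δ2=0111000 Δ3=1111000 | 3Δ
t=7: Δ0=1111000 Δ1=1101000 | 1Δ
t=8: Δ0=1101000 Δ1=1111000 Δ2=1110000 Δ3=0110000 | 3Δ
t=9: Δ0=0110000 Δ1=0100000 | 1Δ
t=10: Δ0=0100000 Δ1=0110000 Δ2=0111000 Δ3=1111000 | 3Δ
t=11: Δ0=1111000 Δ1=1101000 | 1Δ
t=12: Δ0=1101000 Δ1=1111000 Δ2=1110000 Δ3=0110000 | 3Δ
t=13: Δ0=0110000 Δ1=0100000 | 1Δ
t=14: Δ0=0100000 Δ1=0110000 Δ2=0111000 Δ3=1111000 | 3Δ
t=15: Δ0=1111000 Δ1=1101000 | 1Δ
t=16: Δ0=1101000 Δ1=1111000 Δ2=1110000 Δ3=0110000 | 3Δ
t=17: Δ0=0110000 Δ1=0100000 | 1Δ
t=18: Δ0=0100000 Δ1=0110000 Δ2=0111000 Δ3=1111000 | 3Δ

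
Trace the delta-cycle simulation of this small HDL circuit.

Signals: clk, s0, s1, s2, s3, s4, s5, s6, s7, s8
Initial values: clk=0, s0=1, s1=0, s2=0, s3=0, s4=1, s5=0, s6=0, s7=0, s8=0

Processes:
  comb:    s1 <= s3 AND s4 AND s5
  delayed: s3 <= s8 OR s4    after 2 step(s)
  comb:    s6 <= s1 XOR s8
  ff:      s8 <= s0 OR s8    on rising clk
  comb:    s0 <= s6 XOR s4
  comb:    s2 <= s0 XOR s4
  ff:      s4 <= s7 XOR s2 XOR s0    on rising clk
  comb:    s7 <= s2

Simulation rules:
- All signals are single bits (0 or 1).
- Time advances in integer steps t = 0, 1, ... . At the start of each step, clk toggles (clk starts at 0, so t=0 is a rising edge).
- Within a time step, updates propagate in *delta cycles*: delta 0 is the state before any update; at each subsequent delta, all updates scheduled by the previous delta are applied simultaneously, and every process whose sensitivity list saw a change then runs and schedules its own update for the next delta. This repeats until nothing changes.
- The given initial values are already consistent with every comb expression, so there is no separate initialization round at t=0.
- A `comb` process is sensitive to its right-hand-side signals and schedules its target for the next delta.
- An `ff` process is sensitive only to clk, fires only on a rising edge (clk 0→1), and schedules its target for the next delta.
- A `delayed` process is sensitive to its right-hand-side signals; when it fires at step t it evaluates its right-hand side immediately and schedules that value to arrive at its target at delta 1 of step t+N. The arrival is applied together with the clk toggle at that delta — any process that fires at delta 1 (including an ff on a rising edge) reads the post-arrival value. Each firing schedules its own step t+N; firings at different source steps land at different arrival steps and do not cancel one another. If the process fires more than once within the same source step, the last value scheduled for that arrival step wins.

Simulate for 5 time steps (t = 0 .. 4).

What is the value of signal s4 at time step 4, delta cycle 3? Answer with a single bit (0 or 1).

t0.Δ0 s1=0 s7=0 s0=1 s6=0 s5=0 clk=0 s4=1 s8=0 s2=0 s3=0
t0.Δ1 s1=0 s7=0 s0=1 s6=0 s5=0 clk=1 s4=1 s8=0 s2=0 s3=0
t0.Δ2 s1=0 s7=0 s0=1 s6=0 s5=0 clk=1 s4=1 s8=1 s2=0 s3=0
t0.Δ3 s1=0 s7=0 s0=1 s6=1 s5=0 clk=1 s4=1 s8=1 s2=0 s3=0
t0.Δ4 s1=0 s7=0 s0=0 s6=1 s5=0 clk=1 s4=1 s8=1 s2=0 s3=0
t0.Δ5 s1=0 s7=0 s0=0 s6=1 s5=0 clk=1 s4=1 s8=1 s2=1 s3=0
t0.Δ6 s1=0 s7=1 s0=0 s6=1 s5=0 clk=1 s4=1 s8=1 s2=1 s3=0
t1.Δ0 s1=0 s7=1 s0=0 s6=1 s5=0 clk=1 s4=1 s8=1 s2=1 s3=0
t1.Δ1 s1=0 s7=1 s0=0 s6=1 s5=0 clk=0 s4=1 s8=1 s2=1 s3=0
t2.Δ0 s1=0 s7=1 s0=0 s6=1 s5=0 clk=0 s4=1 s8=1 s2=1 s3=0
t2.Δ1 s1=0 s7=1 s0=0 s6=1 s5=0 clk=1 s4=1 s8=1 s2=1 s3=1
t2.Δ2 s1=0 s7=1 s0=0 s6=1 s5=0 clk=1 s4=0 s8=1 s2=1 s3=1
t2.Δ3 s1=0 s7=1 s0=1 s6=1 s5=0 clk=1 s4=0 s8=1 s2=0 s3=1
t2.Δ4 s1=0 s7=0 s0=1 s6=1 s5=0 clk=1 s4=0 s8=1 s2=1 s3=1
t2.Δ5 s1=0 s7=1 s0=1 s6=1 s5=0 clk=1 s4=0 s8=1 s2=1 s3=1
t3.Δ0 s1=0 s7=1 s0=1 s6=1 s5=0 clk=1 s4=0 s8=1 s2=1 s3=1
t3.Δ1 s1=0 s7=1 s0=1 s6=1 s5=0 clk=0 s4=0 s8=1 s2=1 s3=1
t4.Δ0 s1=0 s7=1 s0=1 s6=1 s5=0 clk=0 s4=0 s8=1 s2=1 s3=1
t4.Δ1 s1=0 s7=1 s0=1 s6=1 s5=0 clk=1 s4=0 s8=1 s2=1 s3=1
t4.Δ2 s1=0 s7=1 s0=1 s6=1 s5=0 clk=1 s4=1 s8=1 s2=1 s3=1
t4.Δ3 s1=0 s7=1 s0=0 s6=1 s5=0 clk=1 s4=1 s8=1 s2=0 s3=1
t4.Δ4 s1=0 s7=0 s0=0 s6=1 s5=0 clk=1 s4=1 s8=1 s2=1 s3=1
t4.Δ5 s1=0 s7=1 s0=0 s6=1 s5=0 clk=1 s4=1 s8=1 s2=1 s3=1

1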